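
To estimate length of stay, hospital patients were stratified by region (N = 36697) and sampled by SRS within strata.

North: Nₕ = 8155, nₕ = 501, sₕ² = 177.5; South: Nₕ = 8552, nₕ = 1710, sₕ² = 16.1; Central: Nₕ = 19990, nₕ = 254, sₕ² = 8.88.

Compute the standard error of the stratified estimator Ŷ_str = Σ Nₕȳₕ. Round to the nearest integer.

6038

Var(Ŷ_str) = Σₕ Nₕ²(1 − fₕ)sₕ²/nₕ.
North: 8155²·(1 − 501/8155)·177.5/501 = 2.2114293 × 10^7.
South: 8552²·(1 − 1710/8552)·16.1/1710 = 550909.84.
Central: 19990²·(1 − 254/19990)·8.88/254 = 1.379276 × 10^7.
Sum = 3.6457963 × 10^7.
SE = √(3.6457963 × 10^7) = 6038.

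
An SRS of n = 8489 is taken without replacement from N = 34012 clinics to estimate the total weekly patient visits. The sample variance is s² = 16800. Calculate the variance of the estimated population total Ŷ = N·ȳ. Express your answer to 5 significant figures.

Var(Ŷ) = N²·Var(ȳ) = N²·(1 − n/N)·s²/n.
f = 8489/34012 = 0.24958838; Var(ȳ) = 0.75041162·16800/8489 = 1.4850884.
Var(Ŷ) = 34012² · 1.4850884 = 1.7179742 × 10^9.

1.7180 × 10^9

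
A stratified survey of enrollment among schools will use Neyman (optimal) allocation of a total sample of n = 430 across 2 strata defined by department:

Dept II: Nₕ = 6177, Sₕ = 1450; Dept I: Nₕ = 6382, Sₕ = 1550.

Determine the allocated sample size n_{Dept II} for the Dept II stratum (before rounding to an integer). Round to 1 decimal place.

Neyman allocation: nₕ = n·NₕSₕ / Σⱼ NⱼSⱼ.
Σ NⱼSⱼ = 6177·1450 + 6382·1550 = 1.884875 × 10^7.
n_{Dept II} = 430·6177·1450 / (1.884875 × 10^7) = 204.3.

204.3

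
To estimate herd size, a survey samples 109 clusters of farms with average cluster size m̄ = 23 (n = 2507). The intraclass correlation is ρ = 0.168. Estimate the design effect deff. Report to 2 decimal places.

deff = 1 + (23 − 1)·0.168 = 1 + 3.696 = 4.696.

4.70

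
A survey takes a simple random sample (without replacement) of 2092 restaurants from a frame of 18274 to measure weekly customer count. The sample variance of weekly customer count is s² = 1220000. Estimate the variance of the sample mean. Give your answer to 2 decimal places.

516.41

Under SRS without replacement, Var(ȳ) = (1 − f)·s²/n with f = n/N = 2092/18274 = 0.11447959.
Var(ȳ) = (1 − 0.11447959)·1220000/2092 = 0.88552041·583.174 = 516.41248.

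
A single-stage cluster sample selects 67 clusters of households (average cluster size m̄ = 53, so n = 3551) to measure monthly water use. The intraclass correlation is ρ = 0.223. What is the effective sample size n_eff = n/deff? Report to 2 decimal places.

281.91

deff = 1 + (53 − 1)·0.223 = 1 + 11.596 = 12.596.
n_eff = 3551 / 12.596 = 281.91.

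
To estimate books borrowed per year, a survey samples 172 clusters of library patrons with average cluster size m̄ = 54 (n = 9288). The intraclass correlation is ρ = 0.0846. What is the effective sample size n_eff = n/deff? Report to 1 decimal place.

1693.7

deff = 1 + (54 − 1)·0.0846 = 1 + 4.4838 = 5.4838.
n_eff = 9288 / 5.4838 = 1693.7.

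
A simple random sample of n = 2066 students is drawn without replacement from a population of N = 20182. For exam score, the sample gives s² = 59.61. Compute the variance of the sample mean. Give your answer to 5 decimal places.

Under SRS without replacement, Var(ȳ) = (1 − f)·s²/n with f = n/N = 2066/20182 = 0.10236845.
Var(ȳ) = (1 − 0.10236845)·59.61/2066 = 0.89763155·0.028852856 = 0.025899234.

0.02590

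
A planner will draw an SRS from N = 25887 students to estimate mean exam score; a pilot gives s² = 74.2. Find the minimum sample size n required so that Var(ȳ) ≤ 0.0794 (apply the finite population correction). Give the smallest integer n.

902

Without fpc, n₀ = s²/D = 74.2/0.0794 = 934.5088.
With fpc, (1 − n/N)·s²/n ≤ D requires n ≥ n₀/(1 + n₀/N) = 934.5088/(1 + 934.5088/25887) = 901.9489.
Rounding up, n = 902.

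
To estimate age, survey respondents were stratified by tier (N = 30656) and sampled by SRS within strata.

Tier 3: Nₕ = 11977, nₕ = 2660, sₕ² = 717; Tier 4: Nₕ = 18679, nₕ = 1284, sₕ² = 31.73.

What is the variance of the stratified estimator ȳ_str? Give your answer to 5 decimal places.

Var(ȳ_str) = Σₕ Wₕ²(1 − fₕ)sₕ²/nₕ with Wₕ = Nₕ/N, N = 30656.
Tier 3: Wₕ = 0.39069024; term = 0.39069024²·(1 − 0.22209234)·717/2660 = 0.032005948.
Tier 4: Wₕ = 0.60930976; term = 0.60930976²·(1 − 0.06874030)·31.73/1284 = 0.0085438208.
Sum = 0.040549769.

0.04055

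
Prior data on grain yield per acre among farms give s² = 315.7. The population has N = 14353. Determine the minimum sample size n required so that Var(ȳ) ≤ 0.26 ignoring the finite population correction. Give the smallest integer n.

1215

Without fpc, n₀ = s²/D = 315.7/0.26 = 1214.2308.
Rounding up, n = 1215.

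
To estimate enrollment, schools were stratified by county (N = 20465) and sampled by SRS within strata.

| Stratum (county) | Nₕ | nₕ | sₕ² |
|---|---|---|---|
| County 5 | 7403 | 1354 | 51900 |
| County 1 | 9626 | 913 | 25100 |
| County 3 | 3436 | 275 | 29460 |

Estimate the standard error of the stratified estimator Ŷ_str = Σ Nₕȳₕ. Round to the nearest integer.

Var(Ŷ_str) = Σₕ Nₕ²(1 − fₕ)sₕ²/nₕ.
County 5: 7403²·(1 − 1354/7403)·51900/1354 = 1.7164851 × 10^9.
County 1: 9626²·(1 − 913/9626)·25100/913 = 2.3057728 × 10^9.
County 3: 3436²·(1 − 275/3436)·29460/275 = 1.1635303 × 10^9.
Sum = 5.1857882 × 10^9.
SE = √(5.1857882 × 10^9) = 72012.

72012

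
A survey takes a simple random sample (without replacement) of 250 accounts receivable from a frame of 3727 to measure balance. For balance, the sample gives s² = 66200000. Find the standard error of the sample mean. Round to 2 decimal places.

497.03

Under SRS without replacement, Var(ȳ) = (1 − f)·s²/n with f = n/N = 250/3727 = 0.06707808.
Var(ȳ) = (1 − 0.06707808)·66200000/250 = 0.93292192·264800 = 247037.72.
SE(ȳ) = √(247037.72) = 497.03.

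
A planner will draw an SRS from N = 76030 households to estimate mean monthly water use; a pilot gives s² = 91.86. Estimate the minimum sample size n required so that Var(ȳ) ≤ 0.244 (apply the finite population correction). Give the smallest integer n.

375

Without fpc, n₀ = s²/D = 91.86/0.244 = 376.4754.
With fpc, (1 − n/N)·s²/n ≤ D requires n ≥ n₀/(1 + n₀/N) = 376.4754/(1 + 376.4754/76030) = 374.6204.
Rounding up, n = 375.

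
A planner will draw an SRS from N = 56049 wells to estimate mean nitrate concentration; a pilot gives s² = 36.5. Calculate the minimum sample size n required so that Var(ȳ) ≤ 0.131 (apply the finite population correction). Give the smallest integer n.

Without fpc, n₀ = s²/D = 36.5/0.131 = 278.6260.
With fpc, (1 − n/N)·s²/n ≤ D requires n ≥ n₀/(1 + n₀/N) = 278.6260/(1 + 278.6260/56049) = 277.2478.
Rounding up, n = 278.

278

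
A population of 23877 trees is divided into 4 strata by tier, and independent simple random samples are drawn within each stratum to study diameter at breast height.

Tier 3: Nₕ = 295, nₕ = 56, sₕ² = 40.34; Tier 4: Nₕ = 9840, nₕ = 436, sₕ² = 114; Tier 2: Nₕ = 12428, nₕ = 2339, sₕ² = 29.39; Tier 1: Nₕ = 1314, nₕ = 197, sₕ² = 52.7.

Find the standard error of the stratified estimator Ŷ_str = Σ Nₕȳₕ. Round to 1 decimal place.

5120.0

Var(Ŷ_str) = Σₕ Nₕ²(1 − fₕ)sₕ²/nₕ.
Tier 3: 295²·(1 − 56/295)·40.34/56 = 50788.78.
Tier 4: 9840²·(1 − 436/9840)·114/436 = 2.4195025 × 10^7.
Tier 2: 12428²·(1 − 2339/12428)·29.39/2339 = 1.5755012 × 10^6.
Tier 1: 1314²·(1 − 197/1314)·52.7/197 = 392638.54.
Sum = 2.6213954 × 10^7.
SE = √(2.6213954 × 10^7) = 5120.0.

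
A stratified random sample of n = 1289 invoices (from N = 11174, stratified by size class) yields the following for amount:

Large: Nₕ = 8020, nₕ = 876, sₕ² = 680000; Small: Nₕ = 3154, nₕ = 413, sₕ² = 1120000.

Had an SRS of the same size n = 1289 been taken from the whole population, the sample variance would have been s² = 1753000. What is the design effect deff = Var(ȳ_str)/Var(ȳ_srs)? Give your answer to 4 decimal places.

0.4521

Var(ȳ_str) = Σ Wₕ²(1−fₕ)sₕ²/nₕ with Wₕ = Nₕ/11174:
  Large: (8020/11174)²·(1−876/8020)·680000/876 = 356.20769
  Small: (3154/11174)²·(1−413/3154)·1120000/413 = 187.76791
  → Var(ȳ_str) = 543.9756.
Var(ȳ_srs) = (1 − 1289/11174)·1753000/1289 = 1203.0869.
deff = 543.9756 / 1203.0869 = 0.4521.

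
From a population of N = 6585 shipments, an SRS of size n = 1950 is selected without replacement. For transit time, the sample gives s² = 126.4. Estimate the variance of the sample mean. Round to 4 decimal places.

Under SRS without replacement, Var(ȳ) = (1 − f)·s²/n with f = n/N = 1950/6585 = 0.29612756.
Var(ȳ) = (1 − 0.29612756)·126.4/1950 = 0.70387244·0.064820513 = 0.045625372.

0.0456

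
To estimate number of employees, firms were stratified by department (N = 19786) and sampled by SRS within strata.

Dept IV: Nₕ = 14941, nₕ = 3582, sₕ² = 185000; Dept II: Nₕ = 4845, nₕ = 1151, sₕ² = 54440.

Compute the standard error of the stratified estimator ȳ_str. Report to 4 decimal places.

Var(ȳ_str) = Σₕ Wₕ²(1 − fₕ)sₕ²/nₕ with Wₕ = Nₕ/N, N = 19786.
Dept IV: Wₕ = 0.75512989; term = 0.75512989²·(1 − 0.23974299)·185000/3582 = 22.389784.
Dept II: Wₕ = 0.24487011; term = 0.24487011²·(1 − 0.23756450)·54440/1151 = 2.1623075.
Sum = 24.552092.
SE = √(24.552092) = 4.9550.

4.9550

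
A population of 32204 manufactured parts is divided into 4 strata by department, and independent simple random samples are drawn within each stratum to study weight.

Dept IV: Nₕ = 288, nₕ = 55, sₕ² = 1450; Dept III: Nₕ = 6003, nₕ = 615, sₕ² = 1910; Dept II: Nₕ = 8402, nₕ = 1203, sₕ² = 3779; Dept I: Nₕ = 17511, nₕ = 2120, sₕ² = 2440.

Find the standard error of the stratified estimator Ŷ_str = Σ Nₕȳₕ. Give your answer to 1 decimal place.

24544.2

Var(Ŷ_str) = Σₕ Nₕ²(1 − fₕ)sₕ²/nₕ.
Dept IV: 288²·(1 − 55/288)·1450/55 = 1.7691055 × 10^6.
Dept III: 6003²·(1 − 615/6003)·1910/615 = 1.0045098 × 10^8.
Dept II: 8402²·(1 − 1203/8402)·3779/1203 = 1.9000548 × 10^8.
Dept I: 17511²·(1 − 2120/17511)·2440/2120 = 3.1019283 × 10^8.
Sum = 6.024184 × 10^8.
SE = √(6.024184 × 10^8) = 24544.2.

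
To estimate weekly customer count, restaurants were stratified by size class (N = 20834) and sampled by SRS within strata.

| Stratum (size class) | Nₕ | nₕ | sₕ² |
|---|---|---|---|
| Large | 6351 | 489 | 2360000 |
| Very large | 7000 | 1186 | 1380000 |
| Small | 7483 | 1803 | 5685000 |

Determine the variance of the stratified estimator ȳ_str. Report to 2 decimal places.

831.80

Var(ȳ_str) = Σₕ Wₕ²(1 − fₕ)sₕ²/nₕ with Wₕ = Nₕ/N, N = 20834.
Large: Wₕ = 0.30483825; term = 0.30483825²·(1 − 0.07699575)·2360000/489 = 413.94796.
Very large: Wₕ = 0.33598925; term = 0.33598925²·(1 − 0.16942857)·1380000/1186 = 109.09935.
Small: Wₕ = 0.35917251; term = 0.35917251²·(1 − 0.24094614)·5685000/1803 = 308.75465.
Sum = 831.80196.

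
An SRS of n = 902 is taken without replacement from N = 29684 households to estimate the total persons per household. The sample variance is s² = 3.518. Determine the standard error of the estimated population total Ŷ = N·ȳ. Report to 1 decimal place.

Var(Ŷ) = N²·Var(ȳ) = N²·(1 − n/N)·s²/n.
f = 902/29684 = 0.03038674; Var(ȳ) = 0.96961326·3.518/902 = 0.0037817067.
Var(Ŷ) = 29684² · 0.0037817067 = 3.3322125 × 10^6.
SE(Ŷ) = √(3.3322125 × 10^6) = 1825.4.

1825.4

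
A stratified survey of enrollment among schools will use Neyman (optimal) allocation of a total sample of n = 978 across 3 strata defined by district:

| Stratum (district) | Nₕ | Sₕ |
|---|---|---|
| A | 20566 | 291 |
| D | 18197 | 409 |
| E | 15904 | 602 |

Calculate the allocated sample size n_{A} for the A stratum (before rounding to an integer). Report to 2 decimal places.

Neyman allocation: nₕ = n·NₕSₕ / Σⱼ NⱼSⱼ.
Σ NⱼSⱼ = 20566·291 + 18197·409 + 15904·602 = 2.3001487 × 10^7.
n_{A} = 978·20566·291 / (2.3001487 × 10^7) = 254.46.

254.46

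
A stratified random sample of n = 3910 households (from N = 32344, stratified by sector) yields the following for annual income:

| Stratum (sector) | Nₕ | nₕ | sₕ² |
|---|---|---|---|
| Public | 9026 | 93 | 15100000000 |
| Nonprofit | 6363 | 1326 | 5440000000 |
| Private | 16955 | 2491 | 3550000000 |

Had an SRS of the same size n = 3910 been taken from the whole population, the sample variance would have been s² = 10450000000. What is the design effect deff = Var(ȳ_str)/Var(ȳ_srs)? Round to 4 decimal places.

5.5219

Var(ȳ_str) = Σ Wₕ²(1−fₕ)sₕ²/nₕ with Wₕ = Nₕ/32344:
  Public: (9026/32344)²·(1−93/9026)·15100000000/93 = 1.2514088 × 10^7
  Nonprofit: (6363/32344)²·(1−1326/6363)·5440000000/1326 = 125690.31
  Private: (16955/32344)²·(1−2491/16955)·3550000000/2491 = 334082.23
  → Var(ȳ_str) = 1.2973861 × 10^7.
Var(ȳ_srs) = (1 − 3910/32344)·10450000000/3910 = 2.349545 × 10^6.
deff = (1.2973861 × 10^7) / (2.349545 × 10^6) = 5.5219.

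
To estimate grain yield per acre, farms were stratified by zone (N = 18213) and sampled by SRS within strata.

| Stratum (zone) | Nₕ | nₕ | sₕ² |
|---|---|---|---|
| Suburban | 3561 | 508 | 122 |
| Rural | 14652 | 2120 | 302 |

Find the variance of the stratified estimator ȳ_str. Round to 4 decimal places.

0.0867

Var(ȳ_str) = Σₕ Wₕ²(1 − fₕ)sₕ²/nₕ with Wₕ = Nₕ/N, N = 18213.
Suburban: Wₕ = 0.19551968; term = 0.19551968²·(1 − 0.14265656)·122/508 = 0.0078710364.
Rural: Wₕ = 0.80448032; term = 0.80448032²·(1 − 0.14469014)·302/2120 = 0.078854304.
Sum = 0.08672534.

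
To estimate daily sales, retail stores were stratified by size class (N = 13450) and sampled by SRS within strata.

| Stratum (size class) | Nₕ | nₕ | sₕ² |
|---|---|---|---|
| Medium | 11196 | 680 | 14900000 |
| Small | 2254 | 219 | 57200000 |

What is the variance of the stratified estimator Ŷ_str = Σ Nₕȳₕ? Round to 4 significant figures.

Var(Ŷ_str) = Σₕ Nₕ²(1 − fₕ)sₕ²/nₕ.
Medium: 11196²·(1 − 680/11196)·14900000/680 = 2.5798284 × 10^12.
Small: 2254²·(1 − 219/2254)·57200000/219 = 1.198037 × 10^12.
Sum = 3.7778654 × 10^12.

3.778 × 10^12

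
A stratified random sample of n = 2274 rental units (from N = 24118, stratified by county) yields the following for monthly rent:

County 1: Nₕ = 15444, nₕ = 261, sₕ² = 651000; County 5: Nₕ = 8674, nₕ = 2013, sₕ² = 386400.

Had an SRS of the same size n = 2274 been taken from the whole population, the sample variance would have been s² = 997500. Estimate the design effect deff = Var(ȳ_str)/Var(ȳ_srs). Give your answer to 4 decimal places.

Var(ȳ_str) = Σ Wₕ²(1−fₕ)sₕ²/nₕ with Wₕ = Nₕ/24118:
  County 1: (15444/24118)²·(1−261/15444)·651000/261 = 1005.4843
  County 5: (8674/24118)²·(1−2013/8674)·386400/2013 = 19.06644
  → Var(ȳ_str) = 1024.5507.
Var(ȳ_srs) = (1 − 2274/24118)·997500/2274 = 397.2952.
deff = 1024.5507 / 397.2952 = 2.5788.

2.5788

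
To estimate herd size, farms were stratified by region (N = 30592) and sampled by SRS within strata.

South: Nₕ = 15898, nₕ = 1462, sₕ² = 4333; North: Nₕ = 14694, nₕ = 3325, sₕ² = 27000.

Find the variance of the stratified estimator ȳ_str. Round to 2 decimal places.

2.18

Var(ȳ_str) = Σₕ Wₕ²(1 − fₕ)sₕ²/nₕ with Wₕ = Nₕ/N, N = 30592.
South: Wₕ = 0.51967835; term = 0.51967835²·(1 − 0.09196125)·4333/1462 = 0.72680004.
North: Wₕ = 0.48032165; term = 0.48032165²·(1 − 0.22628284)·27000/3325 = 1.4495015.
Sum = 2.1763015.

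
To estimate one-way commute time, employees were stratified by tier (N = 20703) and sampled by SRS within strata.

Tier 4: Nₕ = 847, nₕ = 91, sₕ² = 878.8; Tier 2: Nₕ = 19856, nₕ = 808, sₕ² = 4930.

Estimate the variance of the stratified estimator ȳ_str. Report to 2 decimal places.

Var(ȳ_str) = Σₕ Wₕ²(1 − fₕ)sₕ²/nₕ with Wₕ = Nₕ/N, N = 20703.
Tier 4: Wₕ = 0.04091195; term = 0.04091195²·(1 − 0.10743802)·878.8/91 = 0.014427374.
Tier 2: Wₕ = 0.95908805; term = 0.95908805²·(1 − 0.04069299)·4930/808 = 5.3840631.
Sum = 5.3984905.

5.40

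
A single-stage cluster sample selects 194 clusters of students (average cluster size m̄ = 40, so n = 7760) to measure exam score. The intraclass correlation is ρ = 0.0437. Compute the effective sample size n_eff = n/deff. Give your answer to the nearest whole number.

deff = 1 + (40 − 1)·0.0437 = 1 + 1.7043 = 2.7043.
n_eff = 7760 / 2.7043 = 2870.

2870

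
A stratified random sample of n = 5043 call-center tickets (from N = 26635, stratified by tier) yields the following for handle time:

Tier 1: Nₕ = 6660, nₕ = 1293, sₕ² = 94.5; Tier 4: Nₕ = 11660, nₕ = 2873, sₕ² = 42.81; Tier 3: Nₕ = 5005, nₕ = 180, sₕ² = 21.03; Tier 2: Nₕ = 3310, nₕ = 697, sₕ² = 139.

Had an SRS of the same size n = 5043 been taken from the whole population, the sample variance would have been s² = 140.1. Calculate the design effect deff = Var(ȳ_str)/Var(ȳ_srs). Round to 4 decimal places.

0.5436

Var(ȳ_str) = Σ Wₕ²(1−fₕ)sₕ²/nₕ with Wₕ = Nₕ/26635:
  Tier 1: (6660/26635)²·(1−1293/6660)·94.5/1293 = 0.0036824233
  Tier 4: (11660/26635)²·(1−2873/11660)·42.81/2873 = 0.0021520055
  Tier 3: (5005/26635)²·(1−180/5005)·21.03/180 = 0.0039770657
  Tier 2: (3310/26635)²·(1−697/3310)·139/697 = 0.0024313306
  → Var(ȳ_str) = 0.012242825.
Var(ȳ_srs) = (1 − 5043/26635)·140.1/5043 = 0.022521086.
deff = 0.012242825 / 0.022521086 = 0.5436.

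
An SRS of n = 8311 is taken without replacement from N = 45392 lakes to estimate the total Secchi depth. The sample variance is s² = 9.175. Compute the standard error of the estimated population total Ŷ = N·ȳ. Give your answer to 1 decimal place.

Var(Ŷ) = N²·Var(ȳ) = N²·(1 − n/N)·s²/n.
f = 8311/45392 = 0.18309394; Var(ȳ) = 0.81690606·9.175/8311 = 9.0183048 × 10^-4.
Var(Ŷ) = 45392² · (9.0183048 × 10^-4) = 1.8581619 × 10^6.
SE(Ŷ) = √(1.8581619 × 10^6) = 1363.1.

1363.1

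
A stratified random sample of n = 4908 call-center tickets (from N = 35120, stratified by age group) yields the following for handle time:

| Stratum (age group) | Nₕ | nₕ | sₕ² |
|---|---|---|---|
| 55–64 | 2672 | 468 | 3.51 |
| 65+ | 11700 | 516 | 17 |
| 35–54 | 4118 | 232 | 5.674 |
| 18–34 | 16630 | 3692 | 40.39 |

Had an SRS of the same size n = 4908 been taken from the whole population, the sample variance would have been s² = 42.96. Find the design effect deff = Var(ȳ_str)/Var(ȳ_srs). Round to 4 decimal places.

Var(ȳ_str) = Σ Wₕ²(1−fₕ)sₕ²/nₕ with Wₕ = Nₕ/35120:
  55–64: (2672/35120)²·(1−468/2672)·3.51/468 = 3.5809668 × 10^-5
  65+: (11700/35120)²·(1−516/11700)·17/516 = 0.0034952096
  35–54: (4118/35120)²·(1−232/4118)·5.674/232 = 3.1730833 × 10^-4
  18–34: (16630/35120)²·(1−3692/16630)·40.39/3692 = 0.0019083698
  → Var(ȳ_str) = 0.0057566974.
Var(ȳ_srs) = (1 − 4908/35120)·42.96/4908 = 0.0075298216.
deff = 0.0057566974 / 0.0075298216 = 0.7645.

0.7645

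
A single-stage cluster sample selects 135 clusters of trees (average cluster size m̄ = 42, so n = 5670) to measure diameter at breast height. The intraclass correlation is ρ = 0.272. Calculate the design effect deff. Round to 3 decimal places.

12.152

deff = 1 + (42 − 1)·0.272 = 1 + 11.152 = 12.152.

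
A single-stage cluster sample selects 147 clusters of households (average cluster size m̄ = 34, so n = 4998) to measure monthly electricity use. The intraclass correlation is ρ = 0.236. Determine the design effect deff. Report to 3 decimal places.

8.788

deff = 1 + (34 − 1)·0.236 = 1 + 7.788 = 8.788.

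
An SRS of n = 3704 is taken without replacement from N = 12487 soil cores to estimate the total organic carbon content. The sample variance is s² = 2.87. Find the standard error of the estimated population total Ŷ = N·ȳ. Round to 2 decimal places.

291.51

Var(Ŷ) = N²·Var(ȳ) = N²·(1 − n/N)·s²/n.
f = 3704/12487 = 0.29662849; Var(ȳ) = 0.70337151·2.87/3704 = 5.4499898 × 10^-4.
Var(Ŷ) = 12487² · (5.4499898 × 10^-4) = 84979.058.
SE(Ŷ) = √(84979.058) = 291.51.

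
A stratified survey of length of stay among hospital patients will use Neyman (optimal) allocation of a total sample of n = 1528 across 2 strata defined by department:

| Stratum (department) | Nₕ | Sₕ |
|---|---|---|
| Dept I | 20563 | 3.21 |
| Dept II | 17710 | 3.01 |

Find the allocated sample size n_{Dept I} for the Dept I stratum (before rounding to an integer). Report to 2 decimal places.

845.32

Neyman allocation: nₕ = n·NₕSₕ / Σⱼ NⱼSⱼ.
Σ NⱼSⱼ = 20563·3.21 + 17710·3.01 = 119314.33.
n_{Dept I} = 1528·20563·3.21 / 119314.33 = 845.32.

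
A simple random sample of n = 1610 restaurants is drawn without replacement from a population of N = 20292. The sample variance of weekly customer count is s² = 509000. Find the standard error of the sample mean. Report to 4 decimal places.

17.0606

Under SRS without replacement, Var(ȳ) = (1 − f)·s²/n with f = n/N = 1610/20292 = 0.07934161.
Var(ȳ) = (1 − 0.07934161)·509000/1610 = 0.92065839·316.14907 = 291.06529.
SE(ȳ) = √(291.06529) = 17.0606.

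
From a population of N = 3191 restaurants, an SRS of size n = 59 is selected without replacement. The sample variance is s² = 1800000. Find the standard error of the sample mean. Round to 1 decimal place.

173.0

Under SRS without replacement, Var(ȳ) = (1 − f)·s²/n with f = n/N = 59/3191 = 0.01848950.
Var(ȳ) = (1 − 0.01848950)·1800000/59 = 0.98151050·30508.475 = 29944.388.
SE(ȳ) = √(29944.388) = 173.0.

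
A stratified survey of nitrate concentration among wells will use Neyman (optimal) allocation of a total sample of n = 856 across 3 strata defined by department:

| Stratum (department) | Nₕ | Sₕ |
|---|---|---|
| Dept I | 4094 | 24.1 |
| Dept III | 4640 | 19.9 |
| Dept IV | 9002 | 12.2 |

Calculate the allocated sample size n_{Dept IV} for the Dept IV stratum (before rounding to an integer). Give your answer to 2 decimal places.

312.51

Neyman allocation: nₕ = n·NₕSₕ / Σⱼ NⱼSⱼ.
Σ NⱼSⱼ = 4094·24.1 + 4640·19.9 + 9002·12.2 = 300825.8.
n_{Dept IV} = 856·9002·12.2 / 300825.8 = 312.51.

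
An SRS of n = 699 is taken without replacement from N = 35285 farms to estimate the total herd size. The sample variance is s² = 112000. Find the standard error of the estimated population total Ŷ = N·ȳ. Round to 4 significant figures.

442200

Var(Ŷ) = N²·Var(ȳ) = N²·(1 − n/N)·s²/n.
f = 699/35285 = 0.01981012; Var(ȳ) = 0.98018988·112000/699 = 157.05475.
Var(Ŷ) = 35285² · 157.05475 = 1.9553807 × 10^11.
SE(Ŷ) = √(1.9553807 × 10^11) = 442200.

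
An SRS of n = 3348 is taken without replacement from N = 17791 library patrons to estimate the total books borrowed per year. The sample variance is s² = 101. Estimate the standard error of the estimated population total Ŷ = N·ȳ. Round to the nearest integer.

Var(Ŷ) = N²·Var(ȳ) = N²·(1 − n/N)·s²/n.
f = 3348/17791 = 0.18818504; Var(ȳ) = 0.81181496·101/3348 = 0.024490236.
Var(Ŷ) = 17791² · 0.024490236 = 7.7516417 × 10^6.
SE(Ŷ) = √(7.7516417 × 10^6) = 2784.

2784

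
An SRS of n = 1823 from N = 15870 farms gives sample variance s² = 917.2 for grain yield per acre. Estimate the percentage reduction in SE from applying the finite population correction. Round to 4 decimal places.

5.9187

f = n/N = 1823/15870 = 0.11487083.
SE_no-fpc = √(s²/n) = 0.70931426; SE_fpc = √((1−f)s²/n) = 0.6673321.
Ratio = √(1−f) = 0.94081304. Reduction = 100·(1 − 0.94081304) = 5.9187%.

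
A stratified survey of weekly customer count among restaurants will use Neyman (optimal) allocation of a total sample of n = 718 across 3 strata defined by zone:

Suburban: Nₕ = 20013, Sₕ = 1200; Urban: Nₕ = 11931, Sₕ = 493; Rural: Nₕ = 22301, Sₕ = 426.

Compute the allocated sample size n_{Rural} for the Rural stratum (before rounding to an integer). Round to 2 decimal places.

173.14

Neyman allocation: nₕ = n·NₕSₕ / Σⱼ NⱼSⱼ.
Σ NⱼSⱼ = 20013·1200 + 11931·493 + 22301·426 = 3.9397809 × 10^7.
n_{Rural} = 718·22301·426 / (3.9397809 × 10^7) = 173.14.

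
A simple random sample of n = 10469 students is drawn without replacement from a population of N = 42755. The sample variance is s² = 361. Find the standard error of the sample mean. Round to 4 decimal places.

0.1614

Under SRS without replacement, Var(ȳ) = (1 − f)·s²/n with f = n/N = 10469/42755 = 0.24486025.
Var(ȳ) = (1 − 0.24486025)·361/10469 = 0.75513975·0.034482759 = 0.026039302.
SE(ȳ) = √(0.026039302) = 0.1614.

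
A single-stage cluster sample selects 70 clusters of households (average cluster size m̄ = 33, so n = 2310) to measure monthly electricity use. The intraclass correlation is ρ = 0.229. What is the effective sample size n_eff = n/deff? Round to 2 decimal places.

277.38

deff = 1 + (33 − 1)·0.229 = 1 + 7.328 = 8.328.
n_eff = 2310 / 8.328 = 277.38.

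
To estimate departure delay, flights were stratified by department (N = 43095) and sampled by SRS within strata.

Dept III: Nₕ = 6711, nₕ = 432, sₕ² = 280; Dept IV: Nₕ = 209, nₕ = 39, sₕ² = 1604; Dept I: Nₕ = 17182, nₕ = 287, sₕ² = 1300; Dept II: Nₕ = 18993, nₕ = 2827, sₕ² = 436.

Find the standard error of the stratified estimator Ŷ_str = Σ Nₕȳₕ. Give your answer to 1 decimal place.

Var(Ŷ_str) = Σₕ Nₕ²(1 − fₕ)sₕ²/nₕ.
Dept III: 6711²·(1 − 432/6711)·280/432 = 2.7311906 × 10^7.
Dept IV: 209²·(1 − 39/209)·1604/39 = 1.4612851 × 10^6.
Dept I: 17182²·(1 − 287/17182)·1300/287 = 1.3149019 × 10^9.
Dept II: 18993²·(1 − 2827/18993)·436/2827 = 4.7354017 × 10^7.
Sum = 1.3910291 × 10^9.
SE = √(1.3910291 × 10^9) = 37296.5.

37296.5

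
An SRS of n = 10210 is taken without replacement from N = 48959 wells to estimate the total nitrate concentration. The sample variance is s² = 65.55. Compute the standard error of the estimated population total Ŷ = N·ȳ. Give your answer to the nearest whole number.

3490

Var(Ŷ) = N²·Var(ȳ) = N²·(1 − n/N)·s²/n.
f = 10210/48959 = 0.20854184; Var(ȳ) = 0.79145816·65.55/10210 = 0.0050813009.
Var(Ŷ) = 48959² · 0.0050813009 = 1.2179795 × 10^7.
SE(Ŷ) = √(1.2179795 × 10^7) = 3490.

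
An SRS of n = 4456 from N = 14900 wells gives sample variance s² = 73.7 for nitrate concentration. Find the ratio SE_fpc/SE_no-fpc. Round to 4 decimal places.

0.8372

f = n/N = 4456/14900 = 0.29906040.
SE_no-fpc = √(s²/n) = 0.12860598; SE_fpc = √((1−f)s²/n) = 0.10767167.
Ratio = √(1−f) = 0.83722136.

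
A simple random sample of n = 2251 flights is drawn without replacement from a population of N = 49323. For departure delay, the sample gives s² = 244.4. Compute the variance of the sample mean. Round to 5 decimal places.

Under SRS without replacement, Var(ȳ) = (1 − f)·s²/n with f = n/N = 2251/49323 = 0.04563794.
Var(ȳ) = (1 − 0.04563794)·244.4/2251 = 0.95436206·0.10857397 = 0.10361888.

0.10362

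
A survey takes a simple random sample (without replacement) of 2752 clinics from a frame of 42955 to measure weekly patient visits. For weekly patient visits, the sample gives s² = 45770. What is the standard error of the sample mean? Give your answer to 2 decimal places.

3.95

Under SRS without replacement, Var(ȳ) = (1 − f)·s²/n with f = n/N = 2752/42955 = 0.06406705.
Var(ȳ) = (1 − 0.06406705)·45770/2752 = 0.93593295·16.631541 = 15.566007.
SE(ȳ) = √(15.566007) = 3.95.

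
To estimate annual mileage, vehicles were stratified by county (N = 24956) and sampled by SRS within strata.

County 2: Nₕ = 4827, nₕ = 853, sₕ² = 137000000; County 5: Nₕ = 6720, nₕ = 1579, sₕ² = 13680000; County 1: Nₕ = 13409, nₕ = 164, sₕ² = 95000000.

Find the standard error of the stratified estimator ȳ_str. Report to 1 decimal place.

Var(ȳ_str) = Σₕ Wₕ²(1 − fₕ)sₕ²/nₕ with Wₕ = Nₕ/N, N = 24956.
County 2: Wₕ = 0.19342042; term = 0.19342042²·(1 − 0.17671432)·137000000/853 = 4946.8272.
County 5: Wₕ = 0.26927392; term = 0.26927392²·(1 − 0.23497024)·13680000/1579 = 480.58575.
County 1: Wₕ = 0.53730566; term = 0.53730566²·(1 − 0.01223059)·95000000/164 = 165187.87.
Sum = 170615.28.
SE = √(170615.28) = 413.1.

413.1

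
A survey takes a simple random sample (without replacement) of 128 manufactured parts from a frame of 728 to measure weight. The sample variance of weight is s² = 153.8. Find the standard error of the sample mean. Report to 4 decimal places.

0.9951

Under SRS without replacement, Var(ȳ) = (1 − f)·s²/n with f = n/N = 128/728 = 0.17582418.
Var(ȳ) = (1 − 0.17582418)·153.8/128 = 0.82417582·1.2015625 = 0.99029876.
SE(ȳ) = √(0.99029876) = 0.9951.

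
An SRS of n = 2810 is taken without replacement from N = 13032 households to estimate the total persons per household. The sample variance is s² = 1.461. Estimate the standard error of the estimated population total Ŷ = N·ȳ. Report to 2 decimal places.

Var(Ŷ) = N²·Var(ȳ) = N²·(1 − n/N)·s²/n.
f = 2810/13032 = 0.21562308; Var(ȳ) = 0.78437692·1.461/2810 = 4.0782017 × 10^-4.
Var(Ŷ) = 13032² · (4.0782017 × 10^-4) = 69261.333.
SE(Ŷ) = √(69261.333) = 263.18.

263.18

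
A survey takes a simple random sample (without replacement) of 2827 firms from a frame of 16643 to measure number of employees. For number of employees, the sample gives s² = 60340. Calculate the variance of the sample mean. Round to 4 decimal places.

Under SRS without replacement, Var(ȳ) = (1 − f)·s²/n with f = n/N = 2827/16643 = 0.16986120.
Var(ȳ) = (1 − 0.16986120)·60340/2827 = 0.83013880·21.344181 = 17.718633.

17.7186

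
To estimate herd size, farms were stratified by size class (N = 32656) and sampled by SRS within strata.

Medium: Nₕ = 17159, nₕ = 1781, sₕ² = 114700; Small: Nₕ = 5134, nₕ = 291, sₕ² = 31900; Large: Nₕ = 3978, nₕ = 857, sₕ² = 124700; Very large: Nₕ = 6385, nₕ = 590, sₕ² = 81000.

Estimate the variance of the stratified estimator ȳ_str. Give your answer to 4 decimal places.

Var(ȳ_str) = Σₕ Wₕ²(1 − fₕ)sₕ²/nₕ with Wₕ = Nₕ/N, N = 32656.
Medium: Wₕ = 0.52544708; term = 0.52544708²·(1 − 0.10379393)·114700/1781 = 15.935488.
Small: Wₕ = 0.15721460; term = 0.15721460²·(1 − 0.05668095)·31900/291 = 2.5558894.
Large: Wₕ = 0.12181529; term = 0.12181529²·(1 − 0.21543489)·124700/857 = 1.6940187.
Very large: Wₕ = 0.19552303; term = 0.19552303²·(1 − 0.09240407)·81000/590 = 4.7634474.
Sum = 24.948844.

24.9488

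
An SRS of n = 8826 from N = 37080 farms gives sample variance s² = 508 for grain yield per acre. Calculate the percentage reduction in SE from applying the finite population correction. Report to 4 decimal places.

12.7089

f = n/N = 8826/37080 = 0.23802589.
SE_no-fpc = √(s²/n) = 0.23991085; SE_fpc = √((1−f)s²/n) = 0.20942089.
Ratio = √(1−f) = 0.87291128. Reduction = 100·(1 − 0.87291128) = 12.7089%.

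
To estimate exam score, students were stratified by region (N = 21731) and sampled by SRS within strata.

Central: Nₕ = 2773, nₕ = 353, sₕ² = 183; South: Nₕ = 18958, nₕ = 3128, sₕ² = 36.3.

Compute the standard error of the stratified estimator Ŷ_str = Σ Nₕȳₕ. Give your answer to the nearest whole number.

Var(Ŷ_str) = Σₕ Nₕ²(1 − fₕ)sₕ²/nₕ.
Central: 2773²·(1 − 353/2773)·183/353 = 3.4788974 × 10^6.
South: 18958²·(1 − 3128/18958)·36.3/3128 = 3.4826779 × 10^6.
Sum = 6.9615753 × 10^6.
SE = √(6.9615753 × 10^6) = 2638.

2638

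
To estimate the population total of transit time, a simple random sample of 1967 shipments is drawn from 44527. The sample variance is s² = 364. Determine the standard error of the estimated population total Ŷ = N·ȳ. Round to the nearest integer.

Var(Ŷ) = N²·Var(ȳ) = N²·(1 − n/N)·s²/n.
f = 1967/44527 = 0.04417544; Var(ȳ) = 0.95582456·364/1967 = 0.17687857.
Var(Ŷ) = 44527² · 0.17687857 = 3.5068896 × 10^8.
SE(Ŷ) = √(3.5068896 × 10^8) = 18727.

18727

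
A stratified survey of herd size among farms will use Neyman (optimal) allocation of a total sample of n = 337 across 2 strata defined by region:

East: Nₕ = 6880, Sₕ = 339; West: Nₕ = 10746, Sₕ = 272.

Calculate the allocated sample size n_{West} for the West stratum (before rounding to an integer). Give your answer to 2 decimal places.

187.44

Neyman allocation: nₕ = n·NₕSₕ / Σⱼ NⱼSⱼ.
Σ NⱼSⱼ = 6880·339 + 10746·272 = 5.255232 × 10^6.
n_{West} = 337·10746·272 / (5.255232 × 10^6) = 187.44.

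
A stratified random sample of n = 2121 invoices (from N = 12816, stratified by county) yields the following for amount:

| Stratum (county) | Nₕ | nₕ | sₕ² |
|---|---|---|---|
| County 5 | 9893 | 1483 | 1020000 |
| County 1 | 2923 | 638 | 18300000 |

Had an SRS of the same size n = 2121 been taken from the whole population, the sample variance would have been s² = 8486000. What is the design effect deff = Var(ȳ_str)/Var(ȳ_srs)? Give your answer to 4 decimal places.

Var(ȳ_str) = Σ Wₕ²(1−fₕ)sₕ²/nₕ with Wₕ = Nₕ/12816:
  County 5: (9893/12816)²·(1−1483/9893)·1020000/1483 = 348.39991
  County 1: (2923/12816)²·(1−638/2923)·18300000/638 = 1166.381
  → Var(ȳ_str) = 1514.7809.
Var(ȳ_srs) = (1 − 2121/12816)·8486000/2121 = 3338.8019.
deff = 1514.7809 / 3338.8019 = 0.4537.

0.4537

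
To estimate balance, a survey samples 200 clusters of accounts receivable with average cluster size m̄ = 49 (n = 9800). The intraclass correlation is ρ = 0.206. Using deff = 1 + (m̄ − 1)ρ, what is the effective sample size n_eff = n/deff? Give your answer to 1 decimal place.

deff = 1 + (49 − 1)·0.206 = 1 + 9.888 = 10.888.
n_eff = 9800 / 10.888 = 900.1.

900.1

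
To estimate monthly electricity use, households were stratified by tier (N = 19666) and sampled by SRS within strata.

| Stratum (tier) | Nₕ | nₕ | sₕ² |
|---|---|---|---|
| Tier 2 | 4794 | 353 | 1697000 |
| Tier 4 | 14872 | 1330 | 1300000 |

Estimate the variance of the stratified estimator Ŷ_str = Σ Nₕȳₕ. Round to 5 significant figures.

2.9920 × 10^11

Var(Ŷ_str) = Σₕ Nₕ²(1 − fₕ)sₕ²/nₕ.
Tier 2: 4794²·(1 − 353/4794)·1697000/353 = 1.0234955 × 10^11.
Tier 4: 14872²·(1 − 1330/14872)·1300000/1330 = 1.9685384 × 10^11.
Sum = 2.9920339 × 10^11.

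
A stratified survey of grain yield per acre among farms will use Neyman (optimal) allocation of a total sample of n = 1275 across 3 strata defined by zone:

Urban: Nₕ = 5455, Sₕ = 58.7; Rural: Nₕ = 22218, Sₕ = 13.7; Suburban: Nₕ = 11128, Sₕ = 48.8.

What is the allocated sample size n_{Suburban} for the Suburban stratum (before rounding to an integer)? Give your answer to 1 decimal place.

Neyman allocation: nₕ = n·NₕSₕ / Σⱼ NⱼSⱼ.
Σ NⱼSⱼ = 5455·58.7 + 22218·13.7 + 11128·48.8 = 1.1676415 × 10^6.
n_{Suburban} = 1275·11128·48.8 / (1.1676415 × 10^6) = 593.0.

593.0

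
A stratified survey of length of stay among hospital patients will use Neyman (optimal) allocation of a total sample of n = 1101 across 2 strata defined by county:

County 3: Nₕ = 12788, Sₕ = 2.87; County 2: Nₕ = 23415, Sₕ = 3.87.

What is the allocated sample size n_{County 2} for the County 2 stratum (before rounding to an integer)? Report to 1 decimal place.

Neyman allocation: nₕ = n·NₕSₕ / Σⱼ NⱼSⱼ.
Σ NⱼSⱼ = 12788·2.87 + 23415·3.87 = 127317.61.
n_{County 2} = 1101·23415·3.87 / 127317.61 = 783.6.

783.6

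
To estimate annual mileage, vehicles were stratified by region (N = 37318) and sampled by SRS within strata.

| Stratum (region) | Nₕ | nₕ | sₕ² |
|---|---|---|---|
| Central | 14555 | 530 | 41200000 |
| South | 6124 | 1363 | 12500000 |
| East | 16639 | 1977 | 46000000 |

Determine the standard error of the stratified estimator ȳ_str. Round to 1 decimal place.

Var(ȳ_str) = Σₕ Wₕ²(1 − fₕ)sₕ²/nₕ with Wₕ = Nₕ/N, N = 37318.
Central: Wₕ = 0.39002626; term = 0.39002626²·(1 − 0.03641360)·41200000/530 = 11394.616.
South: Wₕ = 0.16410311; term = 0.16410311²·(1 − 0.22256695)·12500000/1363 = 192.00423.
East: Wₕ = 0.44587063; term = 0.44587063²·(1 − 0.11881724)·46000000/1977 = 4076.0066.
Sum = 15662.627.
SE = √(15662.627) = 125.2.

125.2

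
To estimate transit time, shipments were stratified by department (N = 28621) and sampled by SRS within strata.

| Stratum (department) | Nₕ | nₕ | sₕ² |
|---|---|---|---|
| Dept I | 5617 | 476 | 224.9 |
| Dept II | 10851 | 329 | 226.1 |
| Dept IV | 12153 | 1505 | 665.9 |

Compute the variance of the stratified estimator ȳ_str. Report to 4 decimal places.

0.1823

Var(ȳ_str) = Σₕ Wₕ²(1 − fₕ)sₕ²/nₕ with Wₕ = Nₕ/N, N = 28621.
Dept I: Wₕ = 0.19625450; term = 0.19625450²·(1 − 0.08474275)·224.9/476 = 0.016655778.
Dept II: Wₕ = 0.37912721; term = 0.37912721²·(1 − 0.03031979)·226.1/329 = 0.095786238.
Dept IV: Wₕ = 0.42461829; term = 0.42461829²·(1 − 0.12383774)·665.9/1505 = 0.069896342.
Sum = 0.18233836.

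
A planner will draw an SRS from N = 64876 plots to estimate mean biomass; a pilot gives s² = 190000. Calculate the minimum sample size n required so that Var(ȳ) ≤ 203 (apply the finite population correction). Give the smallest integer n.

Without fpc, n₀ = s²/D = 190000/203 = 935.9606.
With fpc, (1 − n/N)·s²/n ≤ D requires n ≥ n₀/(1 + n₀/N) = 935.9606/(1 + 935.9606/64876) = 922.6496.
Rounding up, n = 923.

923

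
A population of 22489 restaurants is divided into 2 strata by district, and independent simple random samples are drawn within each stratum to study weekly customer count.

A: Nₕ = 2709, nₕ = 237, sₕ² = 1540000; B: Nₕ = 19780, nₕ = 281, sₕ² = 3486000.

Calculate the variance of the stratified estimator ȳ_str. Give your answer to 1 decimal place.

Var(ȳ_str) = Σₕ Wₕ²(1 − fₕ)sₕ²/nₕ with Wₕ = Nₕ/N, N = 22489.
A: Wₕ = 0.12045889; term = 0.12045889²·(1 − 0.08748616)·1540000/237 = 86.037852.
B: Wₕ = 0.87954111; term = 0.87954111²·(1 − 0.01420627)·3486000/281 = 9460.6157.
Sum = 9546.6536.

9546.7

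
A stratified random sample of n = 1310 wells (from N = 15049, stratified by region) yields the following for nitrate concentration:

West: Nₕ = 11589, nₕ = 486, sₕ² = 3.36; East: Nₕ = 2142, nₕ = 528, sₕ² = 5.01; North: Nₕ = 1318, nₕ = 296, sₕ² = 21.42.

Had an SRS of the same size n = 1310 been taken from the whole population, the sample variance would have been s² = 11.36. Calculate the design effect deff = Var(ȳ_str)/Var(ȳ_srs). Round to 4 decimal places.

0.5688

Var(ȳ_str) = Σ Wₕ²(1−fₕ)sₕ²/nₕ with Wₕ = Nₕ/15049:
  West: (11589/15049)²·(1−486/11589)·3.36/486 = 0.003928023
  East: (2142/15049)²·(1−528/2142)·5.01/528 = 1.4484767 × 10^-4
  North: (1318/15049)²·(1−296/1318)·21.42/296 = 4.3040646 × 10^-4
  → Var(ȳ_str) = 0.0045032771.
Var(ȳ_srs) = (1 − 1310/15049)·11.36/1310 = 0.0079168883.
deff = 0.0045032771 / 0.0079168883 = 0.5688.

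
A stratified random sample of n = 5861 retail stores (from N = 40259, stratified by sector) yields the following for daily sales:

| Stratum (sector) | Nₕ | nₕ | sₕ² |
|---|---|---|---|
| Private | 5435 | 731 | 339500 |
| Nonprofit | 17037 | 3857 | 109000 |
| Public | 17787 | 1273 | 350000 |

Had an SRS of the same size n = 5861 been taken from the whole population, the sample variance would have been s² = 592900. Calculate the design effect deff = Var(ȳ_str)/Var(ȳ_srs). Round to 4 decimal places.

Var(ȳ_str) = Σ Wₕ²(1−fₕ)sₕ²/nₕ with Wₕ = Nₕ/40259:
  Private: (5435/40259)²·(1−731/5435)·339500/731 = 7.325939
  Nonprofit: (17037/40259)²·(1−3857/17037)·109000/3857 = 3.9152494
  Public: (17787/40259)²·(1−1273/17787)·350000/1273 = 49.82745
  → Var(ȳ_str) = 61.068638.
Var(ȳ_srs) = (1 − 5861/40259)·592900/5861 = 86.43307.
deff = 61.068638 / 86.43307 = 0.7065.

0.7065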